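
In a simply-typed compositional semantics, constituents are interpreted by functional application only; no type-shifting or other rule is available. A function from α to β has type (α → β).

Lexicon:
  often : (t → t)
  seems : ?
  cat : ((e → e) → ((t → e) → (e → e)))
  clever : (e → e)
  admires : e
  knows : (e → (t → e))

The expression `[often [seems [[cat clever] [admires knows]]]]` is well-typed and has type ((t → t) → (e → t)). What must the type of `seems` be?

At [often [seems [[cat clever] [admires knows]]]] (required: ((t → t) → (e → t))): often is (t → t), which is not a function with range ((t → t) → (e → t)); hence [seems [[cat clever] [admires knows]]] is the functor — type ((t → t) → ((t → t) → (e → t))).
At [seems [[cat clever] [admires knows]]] (required: ((t → t) → ((t → t) → (e → t)))): [[cat clever] [admires knows]] is (e → e), which is not a function with range ((t → t) → ((t → t) → (e → t))); hence seems is the functor — type ((e → e) → ((t → t) → ((t → t) → (e → t)))).

((e → e) → ((t → t) → ((t → t) → (e → t))))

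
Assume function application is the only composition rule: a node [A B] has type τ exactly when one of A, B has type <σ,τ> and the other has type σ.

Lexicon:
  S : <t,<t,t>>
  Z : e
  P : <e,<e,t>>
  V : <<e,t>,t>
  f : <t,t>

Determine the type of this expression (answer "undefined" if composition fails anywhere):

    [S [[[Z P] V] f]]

<t,t>

At [Z P], P : <e,<e,t>> takes Z : e, giving <e,t>.
At [[Z P] V], V : <<e,t>,t> takes [Z P] : <e,t>, giving t.
At [[[Z P] V] f], f : <t,t> takes [[Z P] V] : t, giving t.
At [S [[[Z P] V] f]], S : <t,<t,t>> takes [[[Z P] V] f] : t, giving <t,t>.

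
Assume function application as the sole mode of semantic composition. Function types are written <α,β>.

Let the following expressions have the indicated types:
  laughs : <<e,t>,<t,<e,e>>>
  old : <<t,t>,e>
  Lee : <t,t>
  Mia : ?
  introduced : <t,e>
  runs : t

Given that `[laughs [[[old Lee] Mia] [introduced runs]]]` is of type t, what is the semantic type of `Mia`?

<e,<e,<<<e,t>,<t,<e,e>>>,t>>>

At [laughs [[[old Lee] Mia] [introduced runs]]] (required: t): laughs is <<e,t>,<t,<e,e>>>, which is not a function with range t; hence [[[old Lee] Mia] [introduced runs]] is the functor — type <<<e,t>,<t,<e,e>>>,t>.
At [[[old Lee] Mia] [introduced runs]] (required: <<<e,t>,<t,<e,e>>>,t>): [introduced runs] is e, which is not a function with range <<<e,t>,<t,<e,e>>>,t>; hence [[old Lee] Mia] is the functor — type <e,<<<e,t>,<t,<e,e>>>,t>>.
At [[old Lee] Mia] (required: <e,<<<e,t>,<t,<e,e>>>,t>>): [old Lee] is e, which is not a function with range <e,<<<e,t>,<t,<e,e>>>,t>>; hence Mia is the functor — type <e,<e,<<<e,t>,<t,<e,e>>>,t>>>.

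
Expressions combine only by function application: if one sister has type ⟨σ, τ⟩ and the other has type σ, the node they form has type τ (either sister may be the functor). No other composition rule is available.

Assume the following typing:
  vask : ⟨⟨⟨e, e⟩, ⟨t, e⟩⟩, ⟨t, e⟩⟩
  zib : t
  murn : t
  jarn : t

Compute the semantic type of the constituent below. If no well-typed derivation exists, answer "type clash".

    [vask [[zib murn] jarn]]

At [zib murn]: neither t nor t can take the other as argument; the node is ill-typed.

type clash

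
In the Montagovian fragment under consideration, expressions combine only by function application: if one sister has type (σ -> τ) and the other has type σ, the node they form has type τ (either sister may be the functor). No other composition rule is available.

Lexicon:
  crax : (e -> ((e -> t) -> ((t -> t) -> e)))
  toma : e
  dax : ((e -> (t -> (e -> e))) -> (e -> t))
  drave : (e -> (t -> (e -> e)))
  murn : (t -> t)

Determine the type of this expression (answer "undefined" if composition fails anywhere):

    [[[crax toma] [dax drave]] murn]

e

[crax toma]: crax is (e -> ((e -> t) -> ((t -> t) -> e))), toma is e; result ((e -> t) -> ((t -> t) -> e)).
[dax drave]: dax is ((e -> (t -> (e -> e))) -> (e -> t)), drave is (e -> (t -> (e -> e))); result (e -> t).
[[crax toma] [dax drave]]: [crax toma] is ((e -> t) -> ((t -> t) -> e)), [dax drave] is (e -> t); result ((t -> t) -> e).
[[[crax toma] [dax drave]] murn]: [[crax toma] [dax drave]] is ((t -> t) -> e), murn is (t -> t); result e.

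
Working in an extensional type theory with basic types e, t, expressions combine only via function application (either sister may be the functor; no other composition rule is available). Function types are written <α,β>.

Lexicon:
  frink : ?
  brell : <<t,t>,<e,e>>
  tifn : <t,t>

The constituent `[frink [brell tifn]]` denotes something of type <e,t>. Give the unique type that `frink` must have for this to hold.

[frink [brell tifn]] must have type <e,t>. The sister [brell tifn] has type <e,e>; that is not a function onto <e,t>, so frink must be the functor, of type <<e,e>,<e,t>>.

<<e,e>,<e,t>>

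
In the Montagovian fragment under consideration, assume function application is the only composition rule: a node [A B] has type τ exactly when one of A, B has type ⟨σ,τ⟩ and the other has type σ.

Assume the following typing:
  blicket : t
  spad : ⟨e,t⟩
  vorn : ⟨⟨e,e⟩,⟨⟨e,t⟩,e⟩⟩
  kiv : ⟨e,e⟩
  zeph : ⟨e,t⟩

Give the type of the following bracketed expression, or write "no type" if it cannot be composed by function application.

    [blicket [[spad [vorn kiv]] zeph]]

no type

[vorn kiv]: vorn is ⟨⟨e,e⟩,⟨⟨e,t⟩,e⟩⟩, kiv is ⟨e,e⟩; result ⟨⟨e,t⟩,e⟩.
[spad [vorn kiv]]: [vorn kiv] is ⟨⟨e,t⟩,e⟩, spad is ⟨e,t⟩; result e.
[[spad [vorn kiv]] zeph]: zeph is ⟨e,t⟩, [spad [vorn kiv]] is e; result t.
[blicket [[spad [vorn kiv]] zeph]]: t and t cannot combine by function application — type clash.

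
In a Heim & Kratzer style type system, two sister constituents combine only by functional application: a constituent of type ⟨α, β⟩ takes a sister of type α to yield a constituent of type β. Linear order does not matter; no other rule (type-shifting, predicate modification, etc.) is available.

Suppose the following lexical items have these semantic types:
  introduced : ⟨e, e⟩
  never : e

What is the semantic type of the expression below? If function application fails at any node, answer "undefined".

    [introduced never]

[introduced never]: ⟨e, e⟩ applied to e yields e.

e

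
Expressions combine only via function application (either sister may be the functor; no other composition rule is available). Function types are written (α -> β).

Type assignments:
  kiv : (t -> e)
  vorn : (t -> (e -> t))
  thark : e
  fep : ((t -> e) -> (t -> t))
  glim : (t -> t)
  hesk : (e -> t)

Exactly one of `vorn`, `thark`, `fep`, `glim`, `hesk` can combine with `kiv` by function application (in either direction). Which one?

fep

vorn : (t -> (e -> t)) — no; kiv wants t, and vorn wants t.
thark : e — no; kiv wants t, and thark wants nothing (atomic).
fep — combines: fep : ((t -> e) -> (t -> t)) takes kiv : (t -> e) as argument, giving (t -> t).
glim : (t -> t) — no; kiv wants t, and glim wants t.
hesk : (e -> t) — no; kiv wants t, and hesk wants e.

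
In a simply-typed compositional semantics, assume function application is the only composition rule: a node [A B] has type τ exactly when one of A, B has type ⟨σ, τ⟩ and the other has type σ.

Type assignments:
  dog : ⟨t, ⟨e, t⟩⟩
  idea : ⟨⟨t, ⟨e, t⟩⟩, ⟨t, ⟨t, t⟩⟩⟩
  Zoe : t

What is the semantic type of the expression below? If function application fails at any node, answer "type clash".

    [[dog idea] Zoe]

⟨t, t⟩

At [dog idea], idea : ⟨⟨t, ⟨e, t⟩⟩, ⟨t, ⟨t, t⟩⟩⟩ takes dog : ⟨t, ⟨e, t⟩⟩, giving ⟨t, ⟨t, t⟩⟩.
At [[dog idea] Zoe], [dog idea] : ⟨t, ⟨t, t⟩⟩ takes Zoe : t, giving ⟨t, t⟩.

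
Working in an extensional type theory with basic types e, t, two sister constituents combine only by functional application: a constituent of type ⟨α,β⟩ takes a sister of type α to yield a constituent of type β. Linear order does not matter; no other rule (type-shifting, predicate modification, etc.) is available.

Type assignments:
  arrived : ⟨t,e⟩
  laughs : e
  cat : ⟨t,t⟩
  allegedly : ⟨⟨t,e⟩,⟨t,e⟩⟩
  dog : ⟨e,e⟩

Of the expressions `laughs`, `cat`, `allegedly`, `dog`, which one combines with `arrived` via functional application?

laughs : e — neither side's domain matches the other.
cat : ⟨t,t⟩ — neither side's domain matches the other.
allegedly — combines: allegedly : ⟨⟨t,e⟩,⟨t,e⟩⟩ takes arrived : ⟨t,e⟩ as argument, giving ⟨t,e⟩.
dog : ⟨e,e⟩ — neither side's domain matches the other.

allegedly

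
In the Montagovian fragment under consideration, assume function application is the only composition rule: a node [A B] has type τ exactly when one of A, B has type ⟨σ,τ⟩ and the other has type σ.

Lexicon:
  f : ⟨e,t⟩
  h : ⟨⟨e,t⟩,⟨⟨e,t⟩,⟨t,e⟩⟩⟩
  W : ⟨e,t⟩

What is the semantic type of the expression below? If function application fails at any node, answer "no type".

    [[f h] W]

[f h] — h of type ⟨⟨e,t⟩,⟨⟨e,t⟩,⟨t,e⟩⟩⟩ combines with f of type ⟨e,t⟩: type ⟨⟨e,t⟩,⟨t,e⟩⟩.
[[f h] W] — [f h] of type ⟨⟨e,t⟩,⟨t,e⟩⟩ combines with W of type ⟨e,t⟩: type ⟨t,e⟩.

⟨t,e⟩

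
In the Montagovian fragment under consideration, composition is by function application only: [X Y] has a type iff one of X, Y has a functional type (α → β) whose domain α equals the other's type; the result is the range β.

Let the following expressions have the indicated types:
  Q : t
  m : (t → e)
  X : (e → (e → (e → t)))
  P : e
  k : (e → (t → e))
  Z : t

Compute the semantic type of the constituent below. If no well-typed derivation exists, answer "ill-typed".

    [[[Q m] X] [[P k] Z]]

[Q m]: functor m : (t → e), argument Q : t; result e.
[[Q m] X]: functor X : (e → (e → (e → t))), argument [Q m] : e; result (e → (e → t)).
[P k]: functor k : (e → (t → e)), argument P : e; result (t → e).
[[P k] Z]: functor [P k] : (t → e), argument Z : t; result e.
[[[Q m] X] [[P k] Z]]: functor [[Q m] X] : (e → (e → t)), argument [[P k] Z] : e; result (e → t).

(e → t)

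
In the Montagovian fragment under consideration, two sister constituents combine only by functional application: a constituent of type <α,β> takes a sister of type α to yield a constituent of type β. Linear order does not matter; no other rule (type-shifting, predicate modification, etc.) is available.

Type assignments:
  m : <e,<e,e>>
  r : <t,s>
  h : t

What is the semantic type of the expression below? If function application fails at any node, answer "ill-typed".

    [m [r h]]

[r h]: functor r : <t,s>, argument h : t; result s.
[m [r h]]: <e,<e,e>> with s — neither is a function whose domain matches the other; composition fails here.

ill-typed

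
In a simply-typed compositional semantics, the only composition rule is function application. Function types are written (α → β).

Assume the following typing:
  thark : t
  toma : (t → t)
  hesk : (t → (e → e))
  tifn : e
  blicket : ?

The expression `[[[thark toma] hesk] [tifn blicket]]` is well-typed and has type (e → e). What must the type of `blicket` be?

(e → ((e → e) → (e → e)))

[[[thark toma] hesk] [tifn blicket]] must have type (e → e). The sister [[thark toma] hesk] has type (e → e); that is not a function onto (e → e), so [tifn blicket] must be the functor, of type ((e → e) → (e → e)).
[tifn blicket] must have type ((e → e) → (e → e)). The sister tifn has type e; that is not a function onto ((e → e) → (e → e)), so blicket must be the functor, of type (e → ((e → e) → (e → e))).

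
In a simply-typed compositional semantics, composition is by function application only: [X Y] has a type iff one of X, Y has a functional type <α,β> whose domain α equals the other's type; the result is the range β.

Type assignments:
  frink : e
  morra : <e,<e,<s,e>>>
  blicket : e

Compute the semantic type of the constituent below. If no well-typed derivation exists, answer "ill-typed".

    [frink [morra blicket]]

<s,e>

[morra blicket] — morra of type <e,<e,<s,e>>> combines with blicket of type e: type <e,<s,e>>.
[frink [morra blicket]] — [morra blicket] of type <e,<s,e>> combines with frink of type e: type <s,e>.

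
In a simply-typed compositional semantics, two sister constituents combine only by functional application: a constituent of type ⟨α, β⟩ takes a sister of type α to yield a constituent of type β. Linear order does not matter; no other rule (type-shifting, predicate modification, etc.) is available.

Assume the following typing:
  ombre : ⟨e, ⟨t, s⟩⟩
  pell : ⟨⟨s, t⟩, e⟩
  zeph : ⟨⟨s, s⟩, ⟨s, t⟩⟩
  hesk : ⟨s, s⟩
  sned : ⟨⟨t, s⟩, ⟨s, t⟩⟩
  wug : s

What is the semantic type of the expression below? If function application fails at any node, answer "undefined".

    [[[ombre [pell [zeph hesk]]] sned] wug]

[zeph hesk]: functor zeph : ⟨⟨s, s⟩, ⟨s, t⟩⟩, argument hesk : ⟨s, s⟩; result ⟨s, t⟩.
[pell [zeph hesk]]: functor pell : ⟨⟨s, t⟩, e⟩, argument [zeph hesk] : ⟨s, t⟩; result e.
[ombre [pell [zeph hesk]]]: functor ombre : ⟨e, ⟨t, s⟩⟩, argument [pell [zeph hesk]] : e; result ⟨t, s⟩.
[[ombre [pell [zeph hesk]]] sned]: functor sned : ⟨⟨t, s⟩, ⟨s, t⟩⟩, argument [ombre [pell [zeph hesk]]] : ⟨t, s⟩; result ⟨s, t⟩.
[[[ombre [pell [zeph hesk]]] sned] wug]: functor [[ombre [pell [zeph hesk]]] sned] : ⟨s, t⟩, argument wug : s; result t.

t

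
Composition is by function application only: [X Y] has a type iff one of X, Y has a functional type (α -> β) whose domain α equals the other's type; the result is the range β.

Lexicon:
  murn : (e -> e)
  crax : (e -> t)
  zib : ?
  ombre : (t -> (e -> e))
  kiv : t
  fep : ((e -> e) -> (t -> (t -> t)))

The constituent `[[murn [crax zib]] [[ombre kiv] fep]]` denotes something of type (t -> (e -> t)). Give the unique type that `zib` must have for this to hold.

((e -> t) -> ((e -> e) -> ((t -> (t -> t)) -> (t -> (e -> t)))))

For [[murn [crax zib]] [[ombre kiv] fep]] to have type (t -> (e -> t)) with [[ombre kiv] fep] of type (t -> (t -> t)), [murn [crax zib]] must be the function: [murn [crax zib]] : ((t -> (t -> t)) -> (t -> (e -> t))).
For [murn [crax zib]] to have type ((t -> (t -> t)) -> (t -> (e -> t))) with murn of type (e -> e), [crax zib] must be the function: [crax zib] : ((e -> e) -> ((t -> (t -> t)) -> (t -> (e -> t)))).
For [crax zib] to have type ((e -> e) -> ((t -> (t -> t)) -> (t -> (e -> t)))) with crax of type (e -> t), zib must be the function: zib : ((e -> t) -> ((e -> e) -> ((t -> (t -> t)) -> (t -> (e -> t))))).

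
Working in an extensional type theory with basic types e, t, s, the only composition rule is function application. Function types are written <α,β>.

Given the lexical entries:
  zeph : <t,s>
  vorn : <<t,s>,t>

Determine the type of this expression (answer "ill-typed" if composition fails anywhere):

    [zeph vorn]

t

[zeph vorn]: <<t,s>,t> applied to <t,s> yields t.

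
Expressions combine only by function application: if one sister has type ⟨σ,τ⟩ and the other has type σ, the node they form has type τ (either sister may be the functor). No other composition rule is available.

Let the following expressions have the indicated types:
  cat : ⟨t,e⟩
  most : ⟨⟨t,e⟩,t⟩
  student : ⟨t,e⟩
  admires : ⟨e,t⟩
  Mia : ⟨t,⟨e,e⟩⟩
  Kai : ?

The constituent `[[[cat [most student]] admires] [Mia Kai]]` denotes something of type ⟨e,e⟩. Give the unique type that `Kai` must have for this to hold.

⟨⟨t,⟨e,e⟩⟩,⟨t,⟨e,e⟩⟩⟩

[[[cat [most student]] admires] [Mia Kai]] is required to be ⟨e,e⟩. [[cat [most student]] admires] : t cannot yield ⟨e,e⟩ as functor, so [Mia Kai] : ⟨t,⟨e,e⟩⟩.
[Mia Kai] is required to be ⟨t,⟨e,e⟩⟩. Mia : ⟨t,⟨e,e⟩⟩ cannot yield ⟨t,⟨e,e⟩⟩ as functor, so Kai : ⟨⟨t,⟨e,e⟩⟩,⟨t,⟨e,e⟩⟩⟩.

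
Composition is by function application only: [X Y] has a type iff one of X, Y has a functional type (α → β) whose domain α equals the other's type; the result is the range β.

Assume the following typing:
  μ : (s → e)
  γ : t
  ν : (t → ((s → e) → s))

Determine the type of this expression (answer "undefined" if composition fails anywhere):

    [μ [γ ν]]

At [γ ν], ν : (t → ((s → e) → s)) takes γ : t, giving ((s → e) → s).
At [μ [γ ν]], [γ ν] : ((s → e) → s) takes μ : (s → e), giving s.

s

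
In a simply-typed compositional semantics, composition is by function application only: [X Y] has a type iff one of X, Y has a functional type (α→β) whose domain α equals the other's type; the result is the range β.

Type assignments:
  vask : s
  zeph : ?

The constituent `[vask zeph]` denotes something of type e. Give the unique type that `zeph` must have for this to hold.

(s→e)

[vask zeph] is required to be e. vask : s cannot yield e as functor, so zeph : (s→e).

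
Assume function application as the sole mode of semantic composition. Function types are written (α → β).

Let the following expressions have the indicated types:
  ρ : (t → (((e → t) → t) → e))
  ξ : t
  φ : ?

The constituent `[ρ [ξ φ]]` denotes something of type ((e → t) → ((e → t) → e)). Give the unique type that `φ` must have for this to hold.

[ρ [ξ φ]] must have type ((e → t) → ((e → t) → e)). The sister ρ has type (t → (((e → t) → t) → e)); that is not a function onto ((e → t) → ((e → t) → e)), so [ξ φ] must be the functor, of type ((t → (((e → t) → t) → e)) → ((e → t) → ((e → t) → e))).
[ξ φ] must have type ((t → (((e → t) → t) → e)) → ((e → t) → ((e → t) → e))). The sister ξ has type t; that is not a function onto ((t → (((e → t) → t) → e)) → ((e → t) → ((e → t) → e))), so φ must be the functor, of type (t → ((t → (((e → t) → t) → e)) → ((e → t) → ((e → t) → e)))).

(t → ((t → (((e → t) → t) → e)) → ((e → t) → ((e → t) → e))))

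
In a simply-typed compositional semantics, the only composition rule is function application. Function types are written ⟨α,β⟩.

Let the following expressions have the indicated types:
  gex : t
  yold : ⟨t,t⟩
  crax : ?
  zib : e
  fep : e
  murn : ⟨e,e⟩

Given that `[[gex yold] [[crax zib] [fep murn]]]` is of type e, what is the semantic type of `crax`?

[[gex yold] [[crax zib] [fep murn]]] must have type e. The sister [gex yold] has type t; that is not a function onto e, so [[crax zib] [fep murn]] must be the functor, of type ⟨t,e⟩.
[[crax zib] [fep murn]] must have type ⟨t,e⟩. The sister [fep murn] has type e; that is not a function onto ⟨t,e⟩, so [crax zib] must be the functor, of type ⟨e,⟨t,e⟩⟩.
[crax zib] must have type ⟨e,⟨t,e⟩⟩. The sister zib has type e; that is not a function onto ⟨e,⟨t,e⟩⟩, so crax must be the functor, of type ⟨e,⟨e,⟨t,e⟩⟩⟩.

⟨e,⟨e,⟨t,e⟩⟩⟩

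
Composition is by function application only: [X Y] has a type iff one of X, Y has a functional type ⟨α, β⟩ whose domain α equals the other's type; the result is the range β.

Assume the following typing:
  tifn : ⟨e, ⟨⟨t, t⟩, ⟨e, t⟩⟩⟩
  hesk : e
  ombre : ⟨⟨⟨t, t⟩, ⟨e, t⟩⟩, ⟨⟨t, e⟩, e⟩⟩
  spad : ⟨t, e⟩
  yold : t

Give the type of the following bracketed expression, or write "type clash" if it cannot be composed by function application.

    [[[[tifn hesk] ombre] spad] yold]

[tifn hesk]: ⟨e, ⟨⟨t, t⟩, ⟨e, t⟩⟩⟩ applied to e yields ⟨⟨t, t⟩, ⟨e, t⟩⟩.
[[tifn hesk] ombre]: ⟨⟨⟨t, t⟩, ⟨e, t⟩⟩, ⟨⟨t, e⟩, e⟩⟩ applied to ⟨⟨t, t⟩, ⟨e, t⟩⟩ yields ⟨⟨t, e⟩, e⟩.
[[[tifn hesk] ombre] spad]: ⟨⟨t, e⟩, e⟩ applied to ⟨t, e⟩ yields e.
At [[[[tifn hesk] ombre] spad] yold]: neither e nor t can take the other as argument; the node is ill-typed.

type clash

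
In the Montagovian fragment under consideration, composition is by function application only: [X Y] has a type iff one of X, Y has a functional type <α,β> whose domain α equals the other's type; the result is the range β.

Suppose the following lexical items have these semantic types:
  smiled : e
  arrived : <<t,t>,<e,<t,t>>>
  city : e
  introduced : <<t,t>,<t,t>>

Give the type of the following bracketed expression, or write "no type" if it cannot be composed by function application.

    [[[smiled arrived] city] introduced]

no type

[smiled arrived]: e with <<t,t>,<e,<t,t>>> — neither is a function whose domain matches the other; composition fails here.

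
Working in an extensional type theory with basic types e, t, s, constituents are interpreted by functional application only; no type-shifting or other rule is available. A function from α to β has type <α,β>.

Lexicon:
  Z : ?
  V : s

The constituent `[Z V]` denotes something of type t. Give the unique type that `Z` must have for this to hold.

At [Z V] (required: t): V is s, which is not a function with range t; hence Z is the functor — type <s,t>.

<s,t>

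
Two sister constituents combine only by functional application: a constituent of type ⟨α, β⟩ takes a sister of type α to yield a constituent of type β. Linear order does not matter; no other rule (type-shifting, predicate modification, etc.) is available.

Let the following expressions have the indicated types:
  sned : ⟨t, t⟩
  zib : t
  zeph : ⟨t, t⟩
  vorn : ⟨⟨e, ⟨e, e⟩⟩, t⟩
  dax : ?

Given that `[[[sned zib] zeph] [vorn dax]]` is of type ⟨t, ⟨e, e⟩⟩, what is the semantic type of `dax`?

[[[sned zib] zeph] [vorn dax]] is required to be ⟨t, ⟨e, e⟩⟩. [[sned zib] zeph] : t cannot yield ⟨t, ⟨e, e⟩⟩ as functor, so [vorn dax] : ⟨t, ⟨t, ⟨e, e⟩⟩⟩.
[vorn dax] is required to be ⟨t, ⟨t, ⟨e, e⟩⟩⟩. vorn : ⟨⟨e, ⟨e, e⟩⟩, t⟩ cannot yield ⟨t, ⟨t, ⟨e, e⟩⟩⟩ as functor, so dax : ⟨⟨⟨e, ⟨e, e⟩⟩, t⟩, ⟨t, ⟨t, ⟨e, e⟩⟩⟩⟩.

⟨⟨⟨e, ⟨e, e⟩⟩, t⟩, ⟨t, ⟨t, ⟨e, e⟩⟩⟩⟩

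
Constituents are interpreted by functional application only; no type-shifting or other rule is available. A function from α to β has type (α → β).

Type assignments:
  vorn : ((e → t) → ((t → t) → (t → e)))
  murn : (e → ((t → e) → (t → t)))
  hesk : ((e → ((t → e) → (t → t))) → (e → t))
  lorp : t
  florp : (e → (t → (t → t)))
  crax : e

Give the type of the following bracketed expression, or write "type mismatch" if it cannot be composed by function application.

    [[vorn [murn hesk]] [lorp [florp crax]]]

(t → e)

[murn hesk] — hesk of type ((e → ((t → e) → (t → t))) → (e → t)) combines with murn of type (e → ((t → e) → (t → t))): type (e → t).
[vorn [murn hesk]] — vorn of type ((e → t) → ((t → t) → (t → e))) combines with [murn hesk] of type (e → t): type ((t → t) → (t → e)).
[florp crax] — florp of type (e → (t → (t → t))) combines with crax of type e: type (t → (t → t)).
[lorp [florp crax]] — [florp crax] of type (t → (t → t)) combines with lorp of type t: type (t → t).
[[vorn [murn hesk]] [lorp [florp crax]]] — [vorn [murn hesk]] of type ((t → t) → (t → e)) combines with [lorp [florp crax]] of type (t → t): type (t → e).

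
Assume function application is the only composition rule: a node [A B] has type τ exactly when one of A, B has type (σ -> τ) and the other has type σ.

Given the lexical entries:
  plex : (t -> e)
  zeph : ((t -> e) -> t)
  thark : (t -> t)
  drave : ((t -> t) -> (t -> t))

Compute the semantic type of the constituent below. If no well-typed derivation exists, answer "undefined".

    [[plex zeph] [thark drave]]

[plex zeph] — zeph of type ((t -> e) -> t) combines with plex of type (t -> e): type t.
[thark drave] — drave of type ((t -> t) -> (t -> t)) combines with thark of type (t -> t): type (t -> t).
[[plex zeph] [thark drave]] — [thark drave] of type (t -> t) combines with [plex zeph] of type t: type t.

t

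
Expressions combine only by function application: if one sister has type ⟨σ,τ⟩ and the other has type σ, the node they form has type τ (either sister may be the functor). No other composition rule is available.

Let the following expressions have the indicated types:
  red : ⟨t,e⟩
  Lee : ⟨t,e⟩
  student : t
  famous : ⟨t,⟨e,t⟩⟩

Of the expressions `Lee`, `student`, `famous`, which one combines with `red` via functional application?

Lee : ⟨t,e⟩ — red needs t; Lee needs t; neither fits.
student — combines: red : ⟨t,e⟩ takes student : t as argument, giving e.
famous : ⟨t,⟨e,t⟩⟩ — red needs t; famous needs t; neither fits.

student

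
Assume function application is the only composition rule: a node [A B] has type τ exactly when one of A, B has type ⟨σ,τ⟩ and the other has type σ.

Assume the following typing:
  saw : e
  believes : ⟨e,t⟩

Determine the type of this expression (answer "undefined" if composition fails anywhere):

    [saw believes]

[saw believes] — believes of type ⟨e,t⟩ combines with saw of type e: type t.

t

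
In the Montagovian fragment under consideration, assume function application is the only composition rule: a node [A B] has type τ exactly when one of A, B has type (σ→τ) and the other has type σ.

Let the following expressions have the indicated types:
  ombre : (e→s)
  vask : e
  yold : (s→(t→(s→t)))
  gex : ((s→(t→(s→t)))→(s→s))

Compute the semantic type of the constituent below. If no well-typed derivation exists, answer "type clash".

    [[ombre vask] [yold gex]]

[ombre vask]: functor ombre : (e→s), argument vask : e; result s.
[yold gex]: functor gex : ((s→(t→(s→t)))→(s→s)), argument yold : (s→(t→(s→t))); result (s→s).
[[ombre vask] [yold gex]]: functor [yold gex] : (s→s), argument [ombre vask] : s; result s.

s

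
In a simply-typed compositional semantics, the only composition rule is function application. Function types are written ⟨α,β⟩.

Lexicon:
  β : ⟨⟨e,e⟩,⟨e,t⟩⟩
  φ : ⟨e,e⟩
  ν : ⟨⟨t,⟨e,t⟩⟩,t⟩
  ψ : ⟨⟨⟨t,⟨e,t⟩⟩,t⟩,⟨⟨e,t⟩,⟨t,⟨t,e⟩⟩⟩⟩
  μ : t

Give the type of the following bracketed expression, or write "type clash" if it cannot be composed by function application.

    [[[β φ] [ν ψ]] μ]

At [β φ], β : ⟨⟨e,e⟩,⟨e,t⟩⟩ takes φ : ⟨e,e⟩, giving ⟨e,t⟩.
At [ν ψ], ψ : ⟨⟨⟨t,⟨e,t⟩⟩,t⟩,⟨⟨e,t⟩,⟨t,⟨t,e⟩⟩⟩⟩ takes ν : ⟨⟨t,⟨e,t⟩⟩,t⟩, giving ⟨⟨e,t⟩,⟨t,⟨t,e⟩⟩⟩.
At [[β φ] [ν ψ]], [ν ψ] : ⟨⟨e,t⟩,⟨t,⟨t,e⟩⟩⟩ takes [β φ] : ⟨e,t⟩, giving ⟨t,⟨t,e⟩⟩.
At [[[β φ] [ν ψ]] μ], [[β φ] [ν ψ]] : ⟨t,⟨t,e⟩⟩ takes μ : t, giving ⟨t,e⟩.

⟨t,e⟩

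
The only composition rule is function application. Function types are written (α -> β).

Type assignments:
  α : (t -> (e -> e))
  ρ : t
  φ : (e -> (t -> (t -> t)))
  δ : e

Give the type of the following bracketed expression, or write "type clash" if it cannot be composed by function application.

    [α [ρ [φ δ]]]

[φ δ]: (e -> (t -> (t -> t))) applied to e yields (t -> (t -> t)).
[ρ [φ δ]]: (t -> (t -> t)) applied to t yields (t -> t).
[α [ρ [φ δ]]]: (t -> (e -> e)) and (t -> t) cannot combine by function application — type clash.

type clash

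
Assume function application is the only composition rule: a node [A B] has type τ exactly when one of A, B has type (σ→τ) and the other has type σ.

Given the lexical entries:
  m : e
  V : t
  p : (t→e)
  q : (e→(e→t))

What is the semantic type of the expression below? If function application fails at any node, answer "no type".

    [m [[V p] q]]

[V p]: p is (t→e), V is t; result e.
[[V p] q]: q is (e→(e→t)), [V p] is e; result (e→t).
[m [[V p] q]]: [[V p] q] is (e→t), m is e; result t.

t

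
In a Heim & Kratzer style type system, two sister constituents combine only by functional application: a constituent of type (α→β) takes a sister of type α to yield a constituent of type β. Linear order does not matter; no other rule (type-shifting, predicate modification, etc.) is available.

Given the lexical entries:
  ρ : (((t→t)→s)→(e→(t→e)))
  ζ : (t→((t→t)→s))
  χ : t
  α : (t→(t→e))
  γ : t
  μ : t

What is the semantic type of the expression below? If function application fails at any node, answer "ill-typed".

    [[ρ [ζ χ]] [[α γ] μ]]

At [ζ χ], ζ : (t→((t→t)→s)) takes χ : t, giving ((t→t)→s).
At [ρ [ζ χ]], ρ : (((t→t)→s)→(e→(t→e))) takes [ζ χ] : ((t→t)→s), giving (e→(t→e)).
At [α γ], α : (t→(t→e)) takes γ : t, giving (t→e).
At [[α γ] μ], [α γ] : (t→e) takes μ : t, giving e.
At [[ρ [ζ χ]] [[α γ] μ]], [ρ [ζ χ]] : (e→(t→e)) takes [[α γ] μ] : e, giving (t→e).

(t→e)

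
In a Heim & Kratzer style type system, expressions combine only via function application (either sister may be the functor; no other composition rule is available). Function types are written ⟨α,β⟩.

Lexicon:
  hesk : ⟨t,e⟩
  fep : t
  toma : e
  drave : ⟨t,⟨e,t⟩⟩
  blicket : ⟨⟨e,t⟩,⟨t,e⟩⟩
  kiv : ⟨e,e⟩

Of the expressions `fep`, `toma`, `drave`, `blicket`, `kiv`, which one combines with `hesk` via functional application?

fep

fep — combines: hesk : ⟨t,e⟩ takes fep : t as argument, giving e.
toma : e — does not combine with hesk.
drave : ⟨t,⟨e,t⟩⟩ — does not combine with hesk.
blicket : ⟨⟨e,t⟩,⟨t,e⟩⟩ — does not combine with hesk.
kiv : ⟨e,e⟩ — does not combine with hesk.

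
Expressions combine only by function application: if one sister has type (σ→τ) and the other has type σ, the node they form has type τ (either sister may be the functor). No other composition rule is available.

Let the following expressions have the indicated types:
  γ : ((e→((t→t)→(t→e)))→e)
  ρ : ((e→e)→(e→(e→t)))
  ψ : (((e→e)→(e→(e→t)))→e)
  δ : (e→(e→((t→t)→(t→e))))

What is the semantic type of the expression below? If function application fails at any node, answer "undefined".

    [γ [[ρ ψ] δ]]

[ρ ψ]: (((e→e)→(e→(e→t)))→e) applied to ((e→e)→(e→(e→t))) yields e.
[[ρ ψ] δ]: (e→(e→((t→t)→(t→e)))) applied to e yields (e→((t→t)→(t→e))).
[γ [[ρ ψ] δ]]: ((e→((t→t)→(t→e)))→e) applied to (e→((t→t)→(t→e))) yields e.

e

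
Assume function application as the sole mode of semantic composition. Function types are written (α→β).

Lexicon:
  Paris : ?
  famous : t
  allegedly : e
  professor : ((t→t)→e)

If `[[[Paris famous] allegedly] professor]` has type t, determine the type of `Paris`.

For [[[Paris famous] allegedly] professor] to have type t with professor of type ((t→t)→e), [[Paris famous] allegedly] must be the function: [[Paris famous] allegedly] : (((t→t)→e)→t).
For [[Paris famous] allegedly] to have type (((t→t)→e)→t) with allegedly of type e, [Paris famous] must be the function: [Paris famous] : (e→(((t→t)→e)→t)).
For [Paris famous] to have type (e→(((t→t)→e)→t)) with famous of type t, Paris must be the function: Paris : (t→(e→(((t→t)→e)→t))).

(t→(e→(((t→t)→e)→t)))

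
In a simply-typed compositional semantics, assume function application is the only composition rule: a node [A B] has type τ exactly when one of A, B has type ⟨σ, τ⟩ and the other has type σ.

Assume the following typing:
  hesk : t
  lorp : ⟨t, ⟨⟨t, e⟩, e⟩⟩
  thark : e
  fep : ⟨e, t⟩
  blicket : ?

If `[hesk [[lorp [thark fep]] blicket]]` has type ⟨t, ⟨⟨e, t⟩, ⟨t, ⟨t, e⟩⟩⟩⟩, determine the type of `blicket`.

[hesk [[lorp [thark fep]] blicket]] must have type ⟨t, ⟨⟨e, t⟩, ⟨t, ⟨t, e⟩⟩⟩⟩. The sister hesk has type t; that is not a function onto ⟨t, ⟨⟨e, t⟩, ⟨t, ⟨t, e⟩⟩⟩⟩, so [[lorp [thark fep]] blicket] must be the functor, of type ⟨t, ⟨t, ⟨⟨e, t⟩, ⟨t, ⟨t, e⟩⟩⟩⟩⟩.
[[lorp [thark fep]] blicket] must have type ⟨t, ⟨t, ⟨⟨e, t⟩, ⟨t, ⟨t, e⟩⟩⟩⟩⟩. The sister [lorp [thark fep]] has type ⟨⟨t, e⟩, e⟩; that is not a function onto ⟨t, ⟨t, ⟨⟨e, t⟩, ⟨t, ⟨t, e⟩⟩⟩⟩⟩, so blicket must be the functor, of type ⟨⟨⟨t, e⟩, e⟩, ⟨t, ⟨t, ⟨⟨e, t⟩, ⟨t, ⟨t, e⟩⟩⟩⟩⟩⟩.

⟨⟨⟨t, e⟩, e⟩, ⟨t, ⟨t, ⟨⟨e, t⟩, ⟨t, ⟨t, e⟩⟩⟩⟩⟩⟩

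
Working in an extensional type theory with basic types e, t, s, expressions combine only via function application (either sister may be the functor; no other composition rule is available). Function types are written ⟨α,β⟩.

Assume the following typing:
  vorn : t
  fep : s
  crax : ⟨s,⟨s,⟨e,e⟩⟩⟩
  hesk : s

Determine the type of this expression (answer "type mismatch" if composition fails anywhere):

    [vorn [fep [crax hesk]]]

type mismatch

At [crax hesk], crax : ⟨s,⟨s,⟨e,e⟩⟩⟩ takes hesk : s, giving ⟨s,⟨e,e⟩⟩.
At [fep [crax hesk]], [crax hesk] : ⟨s,⟨e,e⟩⟩ takes fep : s, giving ⟨e,e⟩.
At [vorn [fep [crax hesk]]]: neither t nor ⟨e,e⟩ can take the other as argument; the node is ill-typed.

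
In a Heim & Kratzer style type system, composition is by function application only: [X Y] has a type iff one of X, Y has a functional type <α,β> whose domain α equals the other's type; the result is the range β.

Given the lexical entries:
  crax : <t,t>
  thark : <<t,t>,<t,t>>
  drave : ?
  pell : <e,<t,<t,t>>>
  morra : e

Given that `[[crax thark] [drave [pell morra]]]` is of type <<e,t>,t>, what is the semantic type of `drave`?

[[crax thark] [drave [pell morra]]] is required to be <<e,t>,t>. [crax thark] : <t,t> cannot yield <<e,t>,t> as functor, so [drave [pell morra]] : <<t,t>,<<e,t>,t>>.
[drave [pell morra]] is required to be <<t,t>,<<e,t>,t>>. [pell morra] : <t,<t,t>> cannot yield <<t,t>,<<e,t>,t>> as functor, so drave : <<t,<t,t>>,<<t,t>,<<e,t>,t>>>.

<<t,<t,t>>,<<t,t>,<<e,t>,t>>>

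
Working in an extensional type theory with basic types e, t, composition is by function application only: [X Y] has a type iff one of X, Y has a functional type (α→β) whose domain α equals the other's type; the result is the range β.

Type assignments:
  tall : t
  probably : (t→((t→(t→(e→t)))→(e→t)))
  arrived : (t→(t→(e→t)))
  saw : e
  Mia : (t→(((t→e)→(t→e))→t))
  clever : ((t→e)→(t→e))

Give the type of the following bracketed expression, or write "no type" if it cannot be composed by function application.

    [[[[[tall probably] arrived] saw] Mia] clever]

t

[tall probably]: (t→((t→(t→(e→t)))→(e→t))) applied to t yields ((t→(t→(e→t)))→(e→t)).
[[tall probably] arrived]: ((t→(t→(e→t)))→(e→t)) applied to (t→(t→(e→t))) yields (e→t).
[[[tall probably] arrived] saw]: (e→t) applied to e yields t.
[[[[tall probably] arrived] saw] Mia]: (t→(((t→e)→(t→e))→t)) applied to t yields (((t→e)→(t→e))→t).
[[[[[tall probably] arrived] saw] Mia] clever]: (((t→e)→(t→e))→t) applied to ((t→e)→(t→e)) yields t.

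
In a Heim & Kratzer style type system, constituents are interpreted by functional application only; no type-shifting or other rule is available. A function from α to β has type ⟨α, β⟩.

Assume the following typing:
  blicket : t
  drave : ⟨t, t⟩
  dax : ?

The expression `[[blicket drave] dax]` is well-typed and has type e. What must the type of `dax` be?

For [[blicket drave] dax] to have type e with [blicket drave] of type t, dax must be the function: dax : ⟨t, e⟩.

⟨t, e⟩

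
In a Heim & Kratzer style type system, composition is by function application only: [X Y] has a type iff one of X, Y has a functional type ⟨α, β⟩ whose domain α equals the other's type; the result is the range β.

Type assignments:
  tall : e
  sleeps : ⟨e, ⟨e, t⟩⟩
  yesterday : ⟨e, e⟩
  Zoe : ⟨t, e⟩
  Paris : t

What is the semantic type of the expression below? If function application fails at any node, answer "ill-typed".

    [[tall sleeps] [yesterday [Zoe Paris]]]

[tall sleeps]: functor sleeps : ⟨e, ⟨e, t⟩⟩, argument tall : e; result ⟨e, t⟩.
[Zoe Paris]: functor Zoe : ⟨t, e⟩, argument Paris : t; result e.
[yesterday [Zoe Paris]]: functor yesterday : ⟨e, e⟩, argument [Zoe Paris] : e; result e.
[[tall sleeps] [yesterday [Zoe Paris]]]: functor [tall sleeps] : ⟨e, t⟩, argument [yesterday [Zoe Paris]] : e; result t.

t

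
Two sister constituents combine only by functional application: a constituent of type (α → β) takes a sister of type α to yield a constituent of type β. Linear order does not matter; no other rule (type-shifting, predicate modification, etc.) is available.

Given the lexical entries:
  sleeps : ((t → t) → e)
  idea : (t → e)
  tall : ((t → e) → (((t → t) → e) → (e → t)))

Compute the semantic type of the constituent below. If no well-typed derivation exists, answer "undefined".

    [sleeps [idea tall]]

(e → t)

[idea tall]: tall is ((t → e) → (((t → t) → e) → (e → t))), idea is (t → e); result (((t → t) → e) → (e → t)).
[sleeps [idea tall]]: [idea tall] is (((t → t) → e) → (e → t)), sleeps is ((t → t) → e); result (e → t).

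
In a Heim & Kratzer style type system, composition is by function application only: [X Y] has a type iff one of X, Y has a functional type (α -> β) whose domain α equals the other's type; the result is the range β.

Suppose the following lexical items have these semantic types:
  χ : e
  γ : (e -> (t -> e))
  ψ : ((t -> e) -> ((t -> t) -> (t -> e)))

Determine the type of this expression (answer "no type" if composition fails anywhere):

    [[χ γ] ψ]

((t -> t) -> (t -> e))

[χ γ]: (e -> (t -> e)) applied to e yields (t -> e).
[[χ γ] ψ]: ((t -> e) -> ((t -> t) -> (t -> e))) applied to (t -> e) yields ((t -> t) -> (t -> e)).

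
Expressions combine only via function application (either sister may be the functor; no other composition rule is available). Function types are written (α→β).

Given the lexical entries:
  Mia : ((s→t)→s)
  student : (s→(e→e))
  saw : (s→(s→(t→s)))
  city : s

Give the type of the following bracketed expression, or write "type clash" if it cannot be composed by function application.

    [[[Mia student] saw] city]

[Mia student]: ((s→t)→s) and (s→(e→e)) cannot combine by function application — type clash.

type clash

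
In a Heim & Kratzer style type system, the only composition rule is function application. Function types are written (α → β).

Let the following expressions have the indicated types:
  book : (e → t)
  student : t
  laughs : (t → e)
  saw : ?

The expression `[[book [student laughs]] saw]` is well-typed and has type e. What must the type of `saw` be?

(t → e)

For [[book [student laughs]] saw] to have type e with [book [student laughs]] of type t, saw must be the function: saw : (t → e).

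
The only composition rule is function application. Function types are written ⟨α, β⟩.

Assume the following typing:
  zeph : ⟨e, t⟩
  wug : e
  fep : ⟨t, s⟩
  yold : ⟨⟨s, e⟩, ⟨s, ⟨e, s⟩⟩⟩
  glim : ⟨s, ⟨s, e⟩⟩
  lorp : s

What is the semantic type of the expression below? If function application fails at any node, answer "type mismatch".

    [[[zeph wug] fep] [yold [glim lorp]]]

⟨e, s⟩

[zeph wug] — zeph of type ⟨e, t⟩ combines with wug of type e: type t.
[[zeph wug] fep] — fep of type ⟨t, s⟩ combines with [zeph wug] of type t: type s.
[glim lorp] — glim of type ⟨s, ⟨s, e⟩⟩ combines with lorp of type s: type ⟨s, e⟩.
[yold [glim lorp]] — yold of type ⟨⟨s, e⟩, ⟨s, ⟨e, s⟩⟩⟩ combines with [glim lorp] of type ⟨s, e⟩: type ⟨s, ⟨e, s⟩⟩.
[[[zeph wug] fep] [yold [glim lorp]]] — [yold [glim lorp]] of type ⟨s, ⟨e, s⟩⟩ combines with [[zeph wug] fep] of type s: type ⟨e, s⟩.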